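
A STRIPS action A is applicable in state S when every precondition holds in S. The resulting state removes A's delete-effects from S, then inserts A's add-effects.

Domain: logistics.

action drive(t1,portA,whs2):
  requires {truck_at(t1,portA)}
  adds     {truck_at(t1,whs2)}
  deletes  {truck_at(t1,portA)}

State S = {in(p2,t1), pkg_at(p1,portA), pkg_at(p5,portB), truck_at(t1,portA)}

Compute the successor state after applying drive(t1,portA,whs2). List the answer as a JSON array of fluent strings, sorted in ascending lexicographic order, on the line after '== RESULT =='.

Progress:
  pre ⊆ S: {truck_at(t1,portA)} ⊆ S  — applicable
  S \ del = {in(p2,t1), pkg_at(p1,portA), pkg_at(p5,portB)}
  ∪ add   = {in(p2,t1), pkg_at(p1,portA), pkg_at(p5,portB), truck_at(t1,whs2)}

== RESULT ==
["in(p2,t1)", "pkg_at(p1,portA)", "pkg_at(p5,portB)", "truck_at(t1,whs2)"]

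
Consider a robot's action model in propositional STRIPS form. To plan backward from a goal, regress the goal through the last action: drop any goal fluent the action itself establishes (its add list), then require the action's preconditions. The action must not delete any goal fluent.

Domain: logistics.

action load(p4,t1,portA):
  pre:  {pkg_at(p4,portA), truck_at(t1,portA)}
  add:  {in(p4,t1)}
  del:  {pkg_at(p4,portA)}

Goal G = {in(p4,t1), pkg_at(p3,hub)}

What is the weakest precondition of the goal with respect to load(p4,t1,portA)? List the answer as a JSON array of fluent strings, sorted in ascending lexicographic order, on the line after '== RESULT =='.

Regress:
  G ∩ del = {}  (empty — regression defined)
  G \ add = {in(p4,t1), pkg_at(p3,hub)} \ {in(p4,t1)} = {pkg_at(p3,hub)}
  ∪ pre   = {pkg_at(p3,hub)} ∪ {pkg_at(p4,portA), truck_at(t1,portA)}
          = {pkg_at(p3,hub), pkg_at(p4,portA), truck_at(t1,portA)}

== RESULT ==
["pkg_at(p3,hub)", "pkg_at(p4,portA)", "truck_at(t1,portA)"]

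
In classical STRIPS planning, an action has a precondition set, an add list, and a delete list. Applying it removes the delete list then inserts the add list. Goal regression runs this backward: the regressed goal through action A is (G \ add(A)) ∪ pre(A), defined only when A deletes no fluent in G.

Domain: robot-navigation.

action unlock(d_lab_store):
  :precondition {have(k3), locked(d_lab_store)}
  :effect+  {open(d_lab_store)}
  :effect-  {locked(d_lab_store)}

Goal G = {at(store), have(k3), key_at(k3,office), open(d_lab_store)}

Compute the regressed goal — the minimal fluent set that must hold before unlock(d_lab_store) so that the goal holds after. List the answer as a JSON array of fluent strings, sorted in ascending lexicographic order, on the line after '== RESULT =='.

Regress:
  G ∩ del = {}  (empty — regression defined)
  G \ add = {at(store), have(k3), key_at(k3,office), open(d_lab_store)} \ {open(d_lab_store)} = {at(store), have(k3), key_at(k3,office)}
  ∪ pre   = {at(store), have(k3), key_at(k3,office)} ∪ {have(k3), locked(d_lab_store)}
          = {at(store), have(k3), key_at(k3,office), locked(d_lab_store)}

== RESULT ==
["at(store)", "have(k3)", "key_at(k3,office)", "locked(d_lab_store)"]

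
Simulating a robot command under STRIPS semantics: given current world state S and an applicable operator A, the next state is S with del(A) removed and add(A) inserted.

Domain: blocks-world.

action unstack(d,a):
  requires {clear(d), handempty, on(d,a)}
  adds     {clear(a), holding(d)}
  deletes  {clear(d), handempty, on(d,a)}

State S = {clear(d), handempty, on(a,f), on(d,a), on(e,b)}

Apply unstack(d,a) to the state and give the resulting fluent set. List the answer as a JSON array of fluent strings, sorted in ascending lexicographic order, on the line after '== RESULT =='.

Compute (S \ del) ∪ add:
  pre ⊆ S: {clear(d), handempty, on(d,a)} ⊆ S  — applicable
  S \ del = {on(a,f), on(e,b)}
  ∪ add   = {clear(a), holding(d), on(a,f), on(e,b)}

== RESULT ==
["clear(a)", "holding(d)", "on(a,f)", "on(e,b)"]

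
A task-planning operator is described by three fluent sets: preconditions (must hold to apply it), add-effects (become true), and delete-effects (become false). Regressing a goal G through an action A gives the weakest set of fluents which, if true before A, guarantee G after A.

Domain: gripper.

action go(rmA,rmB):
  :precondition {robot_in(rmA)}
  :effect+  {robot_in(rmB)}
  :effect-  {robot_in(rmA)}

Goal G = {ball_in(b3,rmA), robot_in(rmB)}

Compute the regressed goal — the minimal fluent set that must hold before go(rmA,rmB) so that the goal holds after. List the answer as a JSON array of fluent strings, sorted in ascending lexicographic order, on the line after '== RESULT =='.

Regress:
  G ∩ del = {}  (empty — regression defined)
  G \ add = {ball_in(b3,rmA), robot_in(rmB)} \ {robot_in(rmB)} = {ball_in(b3,rmA)}
  ∪ pre   = {ball_in(b3,rmA)} ∪ {robot_in(rmA)}
          = {ball_in(b3,rmA), robot_in(rmA)}

== RESULT ==
["ball_in(b3,rmA)", "robot_in(rmA)"]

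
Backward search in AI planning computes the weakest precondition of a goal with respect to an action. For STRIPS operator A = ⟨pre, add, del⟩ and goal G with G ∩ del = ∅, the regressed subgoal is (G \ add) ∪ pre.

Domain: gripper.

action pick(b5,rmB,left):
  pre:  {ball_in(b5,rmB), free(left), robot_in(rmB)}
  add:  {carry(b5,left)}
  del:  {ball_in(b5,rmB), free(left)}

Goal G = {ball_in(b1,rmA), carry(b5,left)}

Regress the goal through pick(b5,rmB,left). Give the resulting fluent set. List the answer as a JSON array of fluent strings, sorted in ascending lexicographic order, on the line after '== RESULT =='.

Regress:
  G ∩ del = {}  (empty — regression defined)
  G \ add = {ball_in(b1,rmA), carry(b5,left)} \ {carry(b5,left)} = {ball_in(b1,rmA)}
  ∪ pre   = {ball_in(b1,rmA)} ∪ {ball_in(b5,rmB), free(left), robot_in(rmB)}
          = {ball_in(b1,rmA), ball_in(b5,rmB), free(left), robot_in(rmB)}

== RESULT ==
["ball_in(b1,rmA)", "ball_in(b5,rmB)", "free(left)", "robot_in(rmB)"]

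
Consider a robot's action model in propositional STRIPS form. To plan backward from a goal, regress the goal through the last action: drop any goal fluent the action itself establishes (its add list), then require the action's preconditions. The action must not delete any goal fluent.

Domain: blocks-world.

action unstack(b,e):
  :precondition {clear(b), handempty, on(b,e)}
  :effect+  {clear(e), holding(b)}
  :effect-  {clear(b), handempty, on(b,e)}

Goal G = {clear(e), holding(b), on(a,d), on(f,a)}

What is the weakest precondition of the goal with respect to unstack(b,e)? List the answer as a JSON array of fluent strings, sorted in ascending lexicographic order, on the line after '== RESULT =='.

Compute (G \ add) ∪ pre:
  G ∩ del = {}  (empty — regression defined)
  G \ add = {clear(e), holding(b), on(a,d), on(f,a)} \ {clear(e), holding(b)} = {on(a,d), on(f,a)}
  ∪ pre   = {on(a,d), on(f,a)} ∪ {clear(b), handempty, on(b,e)}
          = {clear(b), handempty, on(a,d), on(b,e), on(f,a)}

== RESULT ==
["clear(b)", "handempty", "on(a,d)", "on(b,e)", "on(f,a)"]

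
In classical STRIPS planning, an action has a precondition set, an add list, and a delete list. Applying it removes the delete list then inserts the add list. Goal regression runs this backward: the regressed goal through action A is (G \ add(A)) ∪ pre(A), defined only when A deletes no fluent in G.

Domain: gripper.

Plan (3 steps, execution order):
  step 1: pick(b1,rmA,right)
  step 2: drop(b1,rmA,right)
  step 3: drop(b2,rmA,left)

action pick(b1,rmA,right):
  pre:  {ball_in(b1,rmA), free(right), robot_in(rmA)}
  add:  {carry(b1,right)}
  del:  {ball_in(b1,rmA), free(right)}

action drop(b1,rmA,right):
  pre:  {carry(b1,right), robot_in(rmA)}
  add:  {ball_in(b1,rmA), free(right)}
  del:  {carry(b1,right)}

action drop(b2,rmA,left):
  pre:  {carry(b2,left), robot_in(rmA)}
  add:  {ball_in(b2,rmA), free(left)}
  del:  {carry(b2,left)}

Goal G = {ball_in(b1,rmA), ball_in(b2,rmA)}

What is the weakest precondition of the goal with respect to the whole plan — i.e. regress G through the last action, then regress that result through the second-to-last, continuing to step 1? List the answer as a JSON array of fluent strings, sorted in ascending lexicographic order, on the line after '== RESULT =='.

Work backward from the goal:
  through step 3 (drop(b2,rmA,left)): drop {ball_in(b2,rmA)}, keep {ball_in(b1,rmA)}, require {carry(b2,left), robot_in(rmA)}
    → {ball_in(b1,rmA), carry(b2,left), robot_in(rmA)}
  through step 2 (drop(b1,rmA,right)): drop {ball_in(b1,rmA)}, keep {carry(b2,left), robot_in(rmA)}, require {carry(b1,right), robot_in(rmA)}
    → {carry(b1,right), carry(b2,left), robot_in(rmA)}
  through step 1 (pick(b1,rmA,right)): drop {carry(b1,right)}, keep {carry(b2,left), robot_in(rmA)}, require {ball_in(b1,rmA), free(right), robot_in(rmA)}
    → {ball_in(b1,rmA), carry(b2,left), free(right), robot_in(rmA)}

== RESULT ==
["ball_in(b1,rmA)", "carry(b2,left)", "free(right)", "robot_in(rmA)"]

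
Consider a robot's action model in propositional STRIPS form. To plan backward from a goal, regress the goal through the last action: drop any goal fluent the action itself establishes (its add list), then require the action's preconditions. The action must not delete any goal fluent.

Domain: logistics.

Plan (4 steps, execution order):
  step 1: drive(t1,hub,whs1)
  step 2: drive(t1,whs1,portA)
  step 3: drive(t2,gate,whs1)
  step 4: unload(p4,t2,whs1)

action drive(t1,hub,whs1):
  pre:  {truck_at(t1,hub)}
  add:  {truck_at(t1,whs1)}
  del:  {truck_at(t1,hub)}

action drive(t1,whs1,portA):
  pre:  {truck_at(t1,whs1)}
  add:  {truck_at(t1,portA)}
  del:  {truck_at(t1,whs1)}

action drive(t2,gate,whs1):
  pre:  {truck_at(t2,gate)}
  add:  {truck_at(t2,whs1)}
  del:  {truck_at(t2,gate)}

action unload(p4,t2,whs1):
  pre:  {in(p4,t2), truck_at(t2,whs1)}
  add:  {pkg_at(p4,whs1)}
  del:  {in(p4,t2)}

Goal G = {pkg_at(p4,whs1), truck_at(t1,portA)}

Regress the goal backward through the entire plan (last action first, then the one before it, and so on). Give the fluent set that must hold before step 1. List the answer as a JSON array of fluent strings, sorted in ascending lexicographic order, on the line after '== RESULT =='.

Regress step by step:
  through step 4 (unload(p4,t2,whs1)): drop {pkg_at(p4,whs1)}, keep {truck_at(t1,portA)}, require {in(p4,t2), truck_at(t2,whs1)}
    → {in(p4,t2), truck_at(t1,portA), truck_at(t2,whs1)}
  through step 3 (drive(t2,gate,whs1)): drop {truck_at(t2,whs1)}, keep {in(p4,t2), truck_at(t1,portA)}, require {truck_at(t2,gate)}
    → {in(p4,t2), truck_at(t1,portA), truck_at(t2,gate)}
  through step 2 (drive(t1,whs1,portA)): drop {truck_at(t1,portA)}, keep {in(p4,t2), truck_at(t2,gate)}, require {truck_at(t1,whs1)}
    → {in(p4,t2), truck_at(t1,whs1), truck_at(t2,gate)}
  through step 1 (drive(t1,hub,whs1)): drop {truck_at(t1,whs1)}, keep {in(p4,t2), truck_at(t2,gate)}, require {truck_at(t1,hub)}
    → {in(p4,t2), truck_at(t1,hub), truck_at(t2,gate)}

== RESULT ==
["in(p4,t2)", "truck_at(t1,hub)", "truck_at(t2,gate)"]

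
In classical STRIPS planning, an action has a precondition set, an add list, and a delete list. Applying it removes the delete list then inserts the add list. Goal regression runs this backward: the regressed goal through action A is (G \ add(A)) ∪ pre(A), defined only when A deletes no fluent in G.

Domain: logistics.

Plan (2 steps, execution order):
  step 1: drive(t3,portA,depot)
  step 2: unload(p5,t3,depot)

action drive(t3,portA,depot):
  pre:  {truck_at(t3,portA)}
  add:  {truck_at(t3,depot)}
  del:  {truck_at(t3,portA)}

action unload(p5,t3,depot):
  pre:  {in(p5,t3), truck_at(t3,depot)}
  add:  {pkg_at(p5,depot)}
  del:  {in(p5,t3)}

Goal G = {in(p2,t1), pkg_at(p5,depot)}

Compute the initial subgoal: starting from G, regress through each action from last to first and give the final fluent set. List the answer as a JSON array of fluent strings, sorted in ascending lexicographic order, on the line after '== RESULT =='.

Work backward from the goal:
  through step 2 (unload(p5,t3,depot)): drop {pkg_at(p5,depot)}, keep {in(p2,t1)}, require {in(p5,t3), truck_at(t3,depot)}
    → {in(p2,t1), in(p5,t3), truck_at(t3,depot)}
  through step 1 (drive(t3,portA,depot)): drop {truck_at(t3,depot)}, keep {in(p2,t1), in(p5,t3)}, require {truck_at(t3,portA)}
    → {in(p2,t1), in(p5,t3), truck_at(t3,portA)}

== RESULT ==
["in(p2,t1)", "in(p5,t3)", "truck_at(t3,portA)"]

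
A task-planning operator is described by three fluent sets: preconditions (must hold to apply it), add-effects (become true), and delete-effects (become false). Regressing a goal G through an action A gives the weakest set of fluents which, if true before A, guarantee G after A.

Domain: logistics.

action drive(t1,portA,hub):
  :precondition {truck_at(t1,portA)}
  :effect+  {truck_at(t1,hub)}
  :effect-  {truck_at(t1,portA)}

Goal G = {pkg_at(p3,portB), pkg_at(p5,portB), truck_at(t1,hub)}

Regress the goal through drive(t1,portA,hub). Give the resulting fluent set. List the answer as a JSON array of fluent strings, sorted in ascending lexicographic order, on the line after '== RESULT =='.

Compute (G \ add) ∪ pre:
  G ∩ del = {}  (empty — regression defined)
  G \ add = {pkg_at(p3,portB), pkg_at(p5,portB), truck_at(t1,hub)} \ {truck_at(t1,hub)} = {pkg_at(p3,portB), pkg_at(p5,portB)}
  ∪ pre   = {pkg_at(p3,portB), pkg_at(p5,portB)} ∪ {truck_at(t1,portA)}
          = {pkg_at(p3,portB), pkg_at(p5,portB), truck_at(t1,portA)}

== RESULT ==
["pkg_at(p3,portB)", "pkg_at(p5,portB)", "truck_at(t1,portA)"]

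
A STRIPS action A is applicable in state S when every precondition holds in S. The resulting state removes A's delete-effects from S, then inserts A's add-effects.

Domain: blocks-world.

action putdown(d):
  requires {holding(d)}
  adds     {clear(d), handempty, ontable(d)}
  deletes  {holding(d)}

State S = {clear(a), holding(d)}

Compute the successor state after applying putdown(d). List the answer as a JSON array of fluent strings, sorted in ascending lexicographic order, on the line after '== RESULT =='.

Compute (S \ del) ∪ add:
  pre ⊆ S: {holding(d)} ⊆ S  — applicable
  S \ del = {clear(a)}
  ∪ add   = {clear(a), clear(d), handempty, ontable(d)}

== RESULT ==
["clear(a)", "clear(d)", "handempty", "ontable(d)"]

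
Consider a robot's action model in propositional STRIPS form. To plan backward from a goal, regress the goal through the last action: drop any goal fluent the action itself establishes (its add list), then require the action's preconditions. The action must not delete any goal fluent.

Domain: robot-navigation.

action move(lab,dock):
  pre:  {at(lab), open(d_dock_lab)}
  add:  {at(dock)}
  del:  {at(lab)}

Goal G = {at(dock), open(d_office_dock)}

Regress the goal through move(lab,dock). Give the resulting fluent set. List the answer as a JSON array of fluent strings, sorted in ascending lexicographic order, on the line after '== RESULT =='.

Regress:
  G ∩ del = {}  (empty — regression defined)
  G \ add = {at(dock), open(d_office_dock)} \ {at(dock)} = {open(d_office_dock)}
  ∪ pre   = {open(d_office_dock)} ∪ {at(lab), open(d_dock_lab)}
          = {at(lab), open(d_dock_lab), open(d_office_dock)}

== RESULT ==
["at(lab)", "open(d_dock_lab)", "open(d_office_dock)"]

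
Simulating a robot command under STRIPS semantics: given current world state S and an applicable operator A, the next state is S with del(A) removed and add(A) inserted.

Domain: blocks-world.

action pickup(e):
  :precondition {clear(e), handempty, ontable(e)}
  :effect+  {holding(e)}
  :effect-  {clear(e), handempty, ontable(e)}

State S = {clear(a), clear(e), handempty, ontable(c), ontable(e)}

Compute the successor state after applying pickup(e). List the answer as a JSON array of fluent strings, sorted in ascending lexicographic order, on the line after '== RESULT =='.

Compute (S \ del) ∪ add:
  pre ⊆ S: {clear(e), handempty, ontable(e)} ⊆ S  — applicable
  S \ del = {clear(a), ontable(c)}
  ∪ add   = {clear(a), holding(e), ontable(c)}

== RESULT ==
["clear(a)", "holding(e)", "ontable(c)"]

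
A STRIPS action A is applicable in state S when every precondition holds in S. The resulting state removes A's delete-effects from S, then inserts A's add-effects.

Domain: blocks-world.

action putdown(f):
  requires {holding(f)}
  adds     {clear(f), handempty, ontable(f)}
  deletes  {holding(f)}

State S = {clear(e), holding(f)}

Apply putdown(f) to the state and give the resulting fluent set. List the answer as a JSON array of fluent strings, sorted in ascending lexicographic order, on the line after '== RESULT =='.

Progress:
  pre ⊆ S: {holding(f)} ⊆ S  — applicable
  S \ del = {clear(e)}
  ∪ add   = {clear(e), clear(f), handempty, ontable(f)}

== RESULT ==
["clear(e)", "clear(f)", "handempty", "ontable(f)"]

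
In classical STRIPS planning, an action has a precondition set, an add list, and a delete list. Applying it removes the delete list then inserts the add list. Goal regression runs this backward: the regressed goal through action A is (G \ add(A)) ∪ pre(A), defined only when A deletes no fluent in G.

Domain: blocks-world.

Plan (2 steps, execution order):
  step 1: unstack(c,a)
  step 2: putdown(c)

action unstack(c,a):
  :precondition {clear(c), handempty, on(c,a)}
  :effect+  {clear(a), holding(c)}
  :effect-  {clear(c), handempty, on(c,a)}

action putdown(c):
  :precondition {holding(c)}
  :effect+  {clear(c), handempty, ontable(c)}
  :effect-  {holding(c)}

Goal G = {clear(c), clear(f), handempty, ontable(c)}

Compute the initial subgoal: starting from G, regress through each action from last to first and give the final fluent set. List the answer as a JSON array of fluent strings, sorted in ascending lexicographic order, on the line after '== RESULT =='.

Regress step by step:
  through step 2 (putdown(c)): drop {clear(c), handempty, ontable(c)}, keep {clear(f)}, require {holding(c)}
    → {clear(f), holding(c)}
  through step 1 (unstack(c,a)): drop {holding(c)}, keep {clear(f)}, require {clear(c), handempty, on(c,a)}
    → {clear(c), clear(f), handempty, on(c,a)}

== RESULT ==
["clear(c)", "clear(f)", "handempty", "on(c,a)"]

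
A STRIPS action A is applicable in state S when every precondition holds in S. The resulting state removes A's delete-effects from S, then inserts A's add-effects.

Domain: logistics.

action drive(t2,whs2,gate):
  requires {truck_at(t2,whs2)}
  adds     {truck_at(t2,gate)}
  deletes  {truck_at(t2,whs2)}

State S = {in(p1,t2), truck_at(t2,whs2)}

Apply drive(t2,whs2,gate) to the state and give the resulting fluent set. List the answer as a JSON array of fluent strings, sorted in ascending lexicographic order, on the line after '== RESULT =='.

Compute (S \ del) ∪ add:
  pre ⊆ S: {truck_at(t2,whs2)} ⊆ S  — applicable
  S \ del = {in(p1,t2)}
  ∪ add   = {in(p1,t2), truck_at(t2,gate)}

== RESULT ==
["in(p1,t2)", "truck_at(t2,gate)"]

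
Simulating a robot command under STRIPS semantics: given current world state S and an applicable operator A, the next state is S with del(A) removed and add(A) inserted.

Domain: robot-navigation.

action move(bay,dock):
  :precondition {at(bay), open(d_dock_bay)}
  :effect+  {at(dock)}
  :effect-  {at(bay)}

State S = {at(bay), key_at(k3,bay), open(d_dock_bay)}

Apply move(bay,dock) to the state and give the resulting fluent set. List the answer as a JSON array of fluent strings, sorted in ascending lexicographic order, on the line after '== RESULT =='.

Progress:
  pre ⊆ S: {at(bay), open(d_dock_bay)} ⊆ S  — applicable
  S \ del = {key_at(k3,bay), open(d_dock_bay)}
  ∪ add   = {at(dock), key_at(k3,bay), open(d_dock_bay)}

== RESULT ==
["at(dock)", "key_at(k3,bay)", "open(d_dock_bay)"]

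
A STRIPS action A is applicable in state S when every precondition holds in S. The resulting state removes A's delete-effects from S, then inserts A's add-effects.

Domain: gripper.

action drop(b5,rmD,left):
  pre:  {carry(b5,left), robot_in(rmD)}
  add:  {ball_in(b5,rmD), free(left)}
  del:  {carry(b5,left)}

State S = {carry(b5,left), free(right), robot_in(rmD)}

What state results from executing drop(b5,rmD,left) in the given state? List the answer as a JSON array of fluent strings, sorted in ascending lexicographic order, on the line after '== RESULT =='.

Progress:
  pre ⊆ S: {carry(b5,left), robot_in(rmD)} ⊆ S  — applicable
  S \ del = {free(right), robot_in(rmD)}
  ∪ add   = {ball_in(b5,rmD), free(left), free(right), robot_in(rmD)}

== RESULT ==
["ball_in(b5,rmD)", "free(left)", "free(right)", "robot_in(rmD)"]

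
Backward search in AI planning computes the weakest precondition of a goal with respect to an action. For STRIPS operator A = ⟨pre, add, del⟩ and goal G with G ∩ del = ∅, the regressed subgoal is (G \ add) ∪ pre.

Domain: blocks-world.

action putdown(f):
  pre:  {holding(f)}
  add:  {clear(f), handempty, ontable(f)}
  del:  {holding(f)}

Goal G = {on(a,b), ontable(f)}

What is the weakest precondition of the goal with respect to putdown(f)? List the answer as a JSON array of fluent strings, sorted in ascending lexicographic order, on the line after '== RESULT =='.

Compute (G \ add) ∪ pre:
  G ∩ del = {}  (empty — regression defined)
  G \ add = {on(a,b), ontable(f)} \ {clear(f), handempty, ontable(f)} = {on(a,b)}
  ∪ pre   = {on(a,b)} ∪ {holding(f)}
          = {holding(f), on(a,b)}

== RESULT ==
["holding(f)", "on(a,b)"]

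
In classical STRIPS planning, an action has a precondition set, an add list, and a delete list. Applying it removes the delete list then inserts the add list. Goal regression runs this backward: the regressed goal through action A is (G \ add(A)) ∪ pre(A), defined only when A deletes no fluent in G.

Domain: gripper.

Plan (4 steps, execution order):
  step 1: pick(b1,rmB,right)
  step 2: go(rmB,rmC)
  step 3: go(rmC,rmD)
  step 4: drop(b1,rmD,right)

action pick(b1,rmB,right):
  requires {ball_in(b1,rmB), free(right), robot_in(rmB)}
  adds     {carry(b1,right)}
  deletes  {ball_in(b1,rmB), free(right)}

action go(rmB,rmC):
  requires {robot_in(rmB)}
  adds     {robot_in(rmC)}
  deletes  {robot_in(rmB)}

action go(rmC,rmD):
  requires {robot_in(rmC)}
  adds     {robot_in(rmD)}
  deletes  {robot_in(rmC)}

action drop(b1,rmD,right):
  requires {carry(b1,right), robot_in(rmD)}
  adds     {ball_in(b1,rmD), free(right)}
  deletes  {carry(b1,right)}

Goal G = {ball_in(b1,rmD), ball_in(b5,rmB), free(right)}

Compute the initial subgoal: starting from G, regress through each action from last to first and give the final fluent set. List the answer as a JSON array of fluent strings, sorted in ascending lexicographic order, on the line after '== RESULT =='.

Regress step by step:
  through step 4 (drop(b1,rmD,right)): drop {ball_in(b1,rmD), free(right)}, keep {ball_in(b5,rmB)}, require {carry(b1,right), robot_in(rmD)}
    → {ball_in(b5,rmB), carry(b1,right), robot_in(rmD)}
  through step 3 (go(rmC,rmD)): drop {robot_in(rmD)}, keep {ball_in(b5,rmB), carry(b1,right)}, require {robot_in(rmC)}
    → {ball_in(b5,rmB), carry(b1,right), robot_in(rmC)}
  through step 2 (go(rmB,rmC)): drop {robot_in(rmC)}, keep {ball_in(b5,rmB), carry(b1,right)}, require {robot_in(rmB)}
    → {ball_in(b5,rmB), carry(b1,right), robot_in(rmB)}
  through step 1 (pick(b1,rmB,right)): drop {carry(b1,right)}, keep {ball_in(b5,rmB), robot_in(rmB)}, require {ball_in(b1,rmB), free(right), robot_in(rmB)}
    → {ball_in(b1,rmB), ball_in(b5,rmB), free(right), robot_in(rmB)}

== RESULT ==
["ball_in(b1,rmB)", "ball_in(b5,rmB)", "free(right)", "robot_in(rmB)"]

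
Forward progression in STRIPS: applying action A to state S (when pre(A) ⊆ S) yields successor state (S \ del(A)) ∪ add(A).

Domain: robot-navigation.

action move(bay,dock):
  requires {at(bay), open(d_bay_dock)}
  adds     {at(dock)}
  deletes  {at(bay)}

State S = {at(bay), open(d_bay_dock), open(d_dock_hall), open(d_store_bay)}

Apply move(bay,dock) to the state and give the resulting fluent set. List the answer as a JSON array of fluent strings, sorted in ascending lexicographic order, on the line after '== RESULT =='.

Compute (S \ del) ∪ add:
  pre ⊆ S: {at(bay), open(d_bay_dock)} ⊆ S  — applicable
  S \ del = {open(d_bay_dock), open(d_dock_hall), open(d_store_bay)}
  ∪ add   = {at(dock), open(d_bay_dock), open(d_dock_hall), open(d_store_bay)}

== RESULT ==
["at(dock)", "open(d_bay_dock)", "open(d_dock_hall)", "open(d_store_bay)"]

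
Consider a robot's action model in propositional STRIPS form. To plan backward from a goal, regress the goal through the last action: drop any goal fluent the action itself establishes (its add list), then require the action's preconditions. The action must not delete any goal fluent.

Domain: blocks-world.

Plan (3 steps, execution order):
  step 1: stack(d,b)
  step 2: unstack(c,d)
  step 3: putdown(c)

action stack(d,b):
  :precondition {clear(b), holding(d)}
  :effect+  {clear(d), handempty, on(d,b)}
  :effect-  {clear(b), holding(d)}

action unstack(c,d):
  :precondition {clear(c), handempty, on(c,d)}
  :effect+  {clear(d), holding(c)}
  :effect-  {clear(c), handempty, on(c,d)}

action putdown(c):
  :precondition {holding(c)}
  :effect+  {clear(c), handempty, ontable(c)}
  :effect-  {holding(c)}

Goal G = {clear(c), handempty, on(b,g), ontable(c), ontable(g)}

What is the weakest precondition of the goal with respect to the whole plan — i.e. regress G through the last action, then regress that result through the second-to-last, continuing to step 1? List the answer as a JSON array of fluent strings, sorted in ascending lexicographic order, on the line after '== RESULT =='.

Work backward from the goal:
  through step 3 (putdown(c)): drop {clear(c), handempty, ontable(c)}, keep {on(b,g), ontable(g)}, require {holding(c)}
    → {holding(c), on(b,g), ontable(g)}
  through step 2 (unstack(c,d)): drop {holding(c)}, keep {on(b,g), ontable(g)}, require {clear(c), handempty, on(c,d)}
    → {clear(c), handempty, on(b,g), on(c,d), ontable(g)}
  through step 1 (stack(d,b)): drop {handempty}, keep {clear(c), on(b,g), on(c,d), ontable(g)}, require {clear(b), holding(d)}
    → {clear(b), clear(c), holding(d), on(b,g), on(c,d), ontable(g)}

== RESULT ==
["clear(b)", "clear(c)", "holding(d)", "on(b,g)", "on(c,d)", "ontable(g)"]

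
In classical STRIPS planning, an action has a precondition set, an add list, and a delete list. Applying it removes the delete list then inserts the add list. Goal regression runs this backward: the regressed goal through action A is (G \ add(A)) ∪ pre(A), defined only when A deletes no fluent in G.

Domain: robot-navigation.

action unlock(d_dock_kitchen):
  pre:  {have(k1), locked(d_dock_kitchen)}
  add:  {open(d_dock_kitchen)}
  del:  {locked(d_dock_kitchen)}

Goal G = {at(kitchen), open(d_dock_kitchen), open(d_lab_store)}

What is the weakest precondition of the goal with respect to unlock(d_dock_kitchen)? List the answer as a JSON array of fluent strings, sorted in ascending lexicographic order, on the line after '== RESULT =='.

Compute (G \ add) ∪ pre:
  G ∩ del = {}  (empty — regression defined)
  G \ add = {at(kitchen), open(d_dock_kitchen), open(d_lab_store)} \ {open(d_dock_kitchen)} = {at(kitchen), open(d_lab_store)}
  ∪ pre   = {at(kitchen), open(d_lab_store)} ∪ {have(k1), locked(d_dock_kitchen)}
          = {at(kitchen), have(k1), locked(d_dock_kitchen), open(d_lab_store)}

== RESULT ==
["at(kitchen)", "have(k1)", "locked(d_dock_kitchen)", "open(d_lab_store)"]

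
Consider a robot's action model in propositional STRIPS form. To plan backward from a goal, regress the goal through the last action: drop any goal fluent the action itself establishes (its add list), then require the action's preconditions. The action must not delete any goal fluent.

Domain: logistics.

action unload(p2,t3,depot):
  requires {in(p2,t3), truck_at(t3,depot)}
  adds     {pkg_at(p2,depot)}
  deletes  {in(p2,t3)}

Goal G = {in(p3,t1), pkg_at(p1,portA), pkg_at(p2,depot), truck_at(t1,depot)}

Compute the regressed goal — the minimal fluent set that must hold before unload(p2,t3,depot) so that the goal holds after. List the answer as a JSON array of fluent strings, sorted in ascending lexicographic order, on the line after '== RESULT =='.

Compute (G \ add) ∪ pre:
  G ∩ del = {}  (empty — regression defined)
  G \ add = {in(p3,t1), pkg_at(p1,portA), pkg_at(p2,depot), truck_at(t1,depot)} \ {pkg_at(p2,depot)} = {in(p3,t1), pkg_at(p1,portA), truck_at(t1,depot)}
  ∪ pre   = {in(p3,t1), pkg_at(p1,portA), truck_at(t1,depot)} ∪ {in(p2,t3), truck_at(t3,depot)}
          = {in(p2,t3), in(p3,t1), pkg_at(p1,portA), truck_at(t1,depot), truck_at(t3,depot)}

== RESULT ==
["in(p2,t3)", "in(p3,t1)", "pkg_at(p1,portA)", "truck_at(t1,depot)", "truck_at(t3,depot)"]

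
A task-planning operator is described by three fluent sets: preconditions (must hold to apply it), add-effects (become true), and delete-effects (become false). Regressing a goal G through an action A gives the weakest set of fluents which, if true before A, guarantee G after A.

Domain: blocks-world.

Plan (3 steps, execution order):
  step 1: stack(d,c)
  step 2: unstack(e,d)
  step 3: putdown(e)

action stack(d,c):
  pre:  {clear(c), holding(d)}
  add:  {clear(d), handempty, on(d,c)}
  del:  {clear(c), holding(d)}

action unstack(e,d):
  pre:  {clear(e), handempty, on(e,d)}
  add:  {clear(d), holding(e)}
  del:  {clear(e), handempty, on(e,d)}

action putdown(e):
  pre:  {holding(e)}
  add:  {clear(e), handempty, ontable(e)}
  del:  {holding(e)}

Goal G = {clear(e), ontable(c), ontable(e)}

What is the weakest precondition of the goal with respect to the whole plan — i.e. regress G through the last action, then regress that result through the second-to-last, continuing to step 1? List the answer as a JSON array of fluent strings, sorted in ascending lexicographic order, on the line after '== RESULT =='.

Regress step by step:
  through step 3 (putdown(e)): drop {clear(e), ontable(e)}, keep {ontable(c)}, require {holding(e)}
    → {holding(e), ontable(c)}
  through step 2 (unstack(e,d)): drop {holding(e)}, keep {ontable(c)}, require {clear(e), handempty, on(e,d)}
    → {clear(e), handempty, on(e,d), ontable(c)}
  through step 1 (stack(d,c)): drop {handempty}, keep {clear(e), on(e,d), ontable(c)}, require {clear(c), holding(d)}
    → {clear(c), clear(e), holding(d), on(e,d), ontable(c)}

== RESULT ==
["clear(c)", "clear(e)", "holding(d)", "on(e,d)", "ontable(c)"]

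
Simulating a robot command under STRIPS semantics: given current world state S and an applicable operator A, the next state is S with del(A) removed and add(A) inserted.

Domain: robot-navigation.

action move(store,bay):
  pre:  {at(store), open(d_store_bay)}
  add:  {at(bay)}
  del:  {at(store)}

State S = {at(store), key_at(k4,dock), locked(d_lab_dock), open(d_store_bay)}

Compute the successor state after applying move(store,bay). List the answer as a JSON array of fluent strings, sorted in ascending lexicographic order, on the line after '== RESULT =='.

Progress:
  pre ⊆ S: {at(store), open(d_store_bay)} ⊆ S  — applicable
  S \ del = {key_at(k4,dock), locked(d_lab_dock), open(d_store_bay)}
  ∪ add   = {at(bay), key_at(k4,dock), locked(d_lab_dock), open(d_store_bay)}

== RESULT ==
["at(bay)", "key_at(k4,dock)", "locked(d_lab_dock)", "open(d_store_bay)"]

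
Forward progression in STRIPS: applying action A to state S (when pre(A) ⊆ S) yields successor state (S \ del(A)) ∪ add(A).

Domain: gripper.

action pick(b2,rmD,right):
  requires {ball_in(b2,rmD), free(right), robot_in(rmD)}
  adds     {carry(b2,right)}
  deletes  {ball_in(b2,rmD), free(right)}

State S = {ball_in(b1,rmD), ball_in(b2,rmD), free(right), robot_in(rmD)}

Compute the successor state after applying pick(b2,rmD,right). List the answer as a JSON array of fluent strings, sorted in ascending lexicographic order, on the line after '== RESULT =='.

Progress:
  pre ⊆ S: {ball_in(b2,rmD), free(right), robot_in(rmD)} ⊆ S  — applicable
  S \ del = {ball_in(b1,rmD), robot_in(rmD)}
  ∪ add   = {ball_in(b1,rmD), carry(b2,right), robot_in(rmD)}

== RESULT ==
["ball_in(b1,rmD)", "carry(b2,right)", "robot_in(rmD)"]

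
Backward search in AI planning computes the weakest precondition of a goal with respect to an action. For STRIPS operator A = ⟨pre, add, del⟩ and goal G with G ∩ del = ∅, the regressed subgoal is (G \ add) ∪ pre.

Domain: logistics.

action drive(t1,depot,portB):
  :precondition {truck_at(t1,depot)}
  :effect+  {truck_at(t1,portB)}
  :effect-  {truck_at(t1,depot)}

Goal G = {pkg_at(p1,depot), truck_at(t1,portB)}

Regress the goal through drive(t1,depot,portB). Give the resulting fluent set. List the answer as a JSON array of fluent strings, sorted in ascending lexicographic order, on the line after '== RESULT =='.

Compute (G \ add) ∪ pre:
  G ∩ del = {}  (empty — regression defined)
  G \ add = {pkg_at(p1,depot), truck_at(t1,portB)} \ {truck_at(t1,portB)} = {pkg_at(p1,depot)}
  ∪ pre   = {pkg_at(p1,depot)} ∪ {truck_at(t1,depot)}
          = {pkg_at(p1,depot), truck_at(t1,depot)}

== RESULT ==
["pkg_at(p1,depot)", "truck_at(t1,depot)"]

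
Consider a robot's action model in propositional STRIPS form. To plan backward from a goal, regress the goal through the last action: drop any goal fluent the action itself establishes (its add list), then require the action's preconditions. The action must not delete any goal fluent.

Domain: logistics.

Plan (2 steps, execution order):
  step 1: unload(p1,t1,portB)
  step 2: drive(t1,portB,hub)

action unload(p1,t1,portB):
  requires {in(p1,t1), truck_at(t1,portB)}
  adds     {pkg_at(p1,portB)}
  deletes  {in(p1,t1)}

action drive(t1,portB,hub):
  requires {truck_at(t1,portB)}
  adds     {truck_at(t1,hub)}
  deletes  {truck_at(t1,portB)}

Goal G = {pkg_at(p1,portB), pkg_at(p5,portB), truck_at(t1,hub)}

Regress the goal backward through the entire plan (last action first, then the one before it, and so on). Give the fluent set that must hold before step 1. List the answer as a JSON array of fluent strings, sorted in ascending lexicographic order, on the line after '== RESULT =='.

Regress step by step:
  through step 2 (drive(t1,portB,hub)): drop {truck_at(t1,hub)}, keep {pkg_at(p1,portB), pkg_at(p5,portB)}, require {truck_at(t1,portB)}
    → {pkg_at(p1,portB), pkg_at(p5,portB), truck_at(t1,portB)}
  through step 1 (unload(p1,t1,portB)): drop {pkg_at(p1,portB)}, keep {pkg_at(p5,portB), truck_at(t1,portB)}, require {in(p1,t1), truck_at(t1,portB)}
    → {in(p1,t1), pkg_at(p5,portB), truck_at(t1,portB)}

== RESULT ==
["in(p1,t1)", "pkg_at(p5,portB)", "truck_at(t1,portB)"]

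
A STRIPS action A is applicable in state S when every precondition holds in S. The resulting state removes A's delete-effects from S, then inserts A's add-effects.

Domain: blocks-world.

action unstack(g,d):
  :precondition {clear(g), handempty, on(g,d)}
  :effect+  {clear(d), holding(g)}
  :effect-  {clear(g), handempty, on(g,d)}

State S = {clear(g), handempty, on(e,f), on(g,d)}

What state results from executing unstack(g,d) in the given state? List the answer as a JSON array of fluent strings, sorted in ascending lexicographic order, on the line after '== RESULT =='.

Progress:
  pre ⊆ S: {clear(g), handempty, on(g,d)} ⊆ S  — applicable
  S \ del = {on(e,f)}
  ∪ add   = {clear(d), holding(g), on(e,f)}

== RESULT ==
["clear(d)", "holding(g)", "on(e,f)"]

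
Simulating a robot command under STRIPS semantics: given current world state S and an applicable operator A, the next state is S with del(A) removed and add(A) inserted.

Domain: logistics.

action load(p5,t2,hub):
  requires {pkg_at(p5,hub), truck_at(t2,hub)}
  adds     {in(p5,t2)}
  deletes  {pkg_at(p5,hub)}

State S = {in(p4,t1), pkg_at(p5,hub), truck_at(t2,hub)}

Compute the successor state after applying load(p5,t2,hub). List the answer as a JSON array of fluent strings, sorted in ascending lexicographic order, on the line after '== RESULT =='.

Progress:
  pre ⊆ S: {pkg_at(p5,hub), truck_at(t2,hub)} ⊆ S  — applicable
  S \ del = {in(p4,t1), truck_at(t2,hub)}
  ∪ add   = {in(p4,t1), in(p5,t2), truck_at(t2,hub)}

== RESULT ==
["in(p4,t1)", "in(p5,t2)", "truck_at(t2,hub)"]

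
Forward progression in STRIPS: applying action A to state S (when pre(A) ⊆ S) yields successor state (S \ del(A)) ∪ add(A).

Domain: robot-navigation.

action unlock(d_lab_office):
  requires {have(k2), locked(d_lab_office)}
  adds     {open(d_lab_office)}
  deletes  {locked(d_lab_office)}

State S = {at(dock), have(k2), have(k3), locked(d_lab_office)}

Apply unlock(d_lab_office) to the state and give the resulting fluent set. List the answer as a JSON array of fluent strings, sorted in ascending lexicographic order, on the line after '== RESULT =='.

Compute (S \ del) ∪ add:
  pre ⊆ S: {have(k2), locked(d_lab_office)} ⊆ S  — applicable
  S \ del = {at(dock), have(k2), have(k3)}
  ∪ add   = {at(dock), have(k2), have(k3), open(d_lab_office)}

== RESULT ==
["at(dock)", "have(k2)", "have(k3)", "open(d_lab_office)"]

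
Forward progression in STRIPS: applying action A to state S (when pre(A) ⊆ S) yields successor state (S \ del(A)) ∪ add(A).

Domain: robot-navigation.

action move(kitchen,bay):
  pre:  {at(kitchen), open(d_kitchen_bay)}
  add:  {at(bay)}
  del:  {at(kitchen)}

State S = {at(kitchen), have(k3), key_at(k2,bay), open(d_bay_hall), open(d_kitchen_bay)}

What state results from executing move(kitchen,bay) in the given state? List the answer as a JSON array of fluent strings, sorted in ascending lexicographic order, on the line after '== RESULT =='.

Compute (S \ del) ∪ add:
  pre ⊆ S: {at(kitchen), open(d_kitchen_bay)} ⊆ S  — applicable
  S \ del = {have(k3), key_at(k2,bay), open(d_bay_hall), open(d_kitchen_bay)}
  ∪ add   = {at(bay), have(k3), key_at(k2,bay), open(d_bay_hall), open(d_kitchen_bay)}

== RESULT ==
["at(bay)", "have(k3)", "key_at(k2,bay)", "open(d_bay_hall)", "open(d_kitchen_bay)"]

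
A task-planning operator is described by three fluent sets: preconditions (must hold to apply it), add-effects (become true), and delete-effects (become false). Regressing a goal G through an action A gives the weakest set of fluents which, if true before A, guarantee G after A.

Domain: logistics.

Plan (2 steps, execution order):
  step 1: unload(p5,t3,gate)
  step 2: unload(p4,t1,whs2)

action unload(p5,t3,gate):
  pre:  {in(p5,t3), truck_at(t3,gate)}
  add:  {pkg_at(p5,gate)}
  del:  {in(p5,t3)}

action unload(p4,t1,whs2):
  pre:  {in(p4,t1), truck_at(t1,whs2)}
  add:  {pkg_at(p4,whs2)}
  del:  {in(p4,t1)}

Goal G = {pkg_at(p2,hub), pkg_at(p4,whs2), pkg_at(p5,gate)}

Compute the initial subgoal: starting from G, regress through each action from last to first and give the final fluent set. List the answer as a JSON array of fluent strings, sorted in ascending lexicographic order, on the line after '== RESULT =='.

Work backward from the goal:
  through step 2 (unload(p4,t1,whs2)): drop {pkg_at(p4,whs2)}, keep {pkg_at(p2,hub), pkg_at(p5,gate)}, require {in(p4,t1), truck_at(t1,whs2)}
    → {in(p4,t1), pkg_at(p2,hub), pkg_at(p5,gate), truck_at(t1,whs2)}
  through step 1 (unload(p5,t3,gate)): drop {pkg_at(p5,gate)}, keep {in(p4,t1), pkg_at(p2,hub), truck_at(t1,whs2)}, require {in(p5,t3), truck_at(t3,gate)}
    → {in(p4,t1), in(p5,t3), pkg_at(p2,hub), truck_at(t1,whs2), truck_at(t3,gate)}

== RESULT ==
["in(p4,t1)", "in(p5,t3)", "pkg_at(p2,hub)", "truck_at(t1,whs2)", "truck_at(t3,gate)"]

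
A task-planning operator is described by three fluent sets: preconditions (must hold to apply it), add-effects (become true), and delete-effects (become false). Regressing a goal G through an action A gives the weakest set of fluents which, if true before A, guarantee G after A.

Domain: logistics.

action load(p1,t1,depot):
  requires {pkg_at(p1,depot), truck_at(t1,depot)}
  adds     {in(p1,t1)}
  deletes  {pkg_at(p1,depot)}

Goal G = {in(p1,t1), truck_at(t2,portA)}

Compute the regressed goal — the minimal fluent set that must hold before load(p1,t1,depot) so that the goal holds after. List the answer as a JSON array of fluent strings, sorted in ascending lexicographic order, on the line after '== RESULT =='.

Regress:
  G ∩ del = {}  (empty — regression defined)
  G \ add = {in(p1,t1), truck_at(t2,portA)} \ {in(p1,t1)} = {truck_at(t2,portA)}
  ∪ pre   = {truck_at(t2,portA)} ∪ {pkg_at(p1,depot), truck_at(t1,depot)}
          = {pkg_at(p1,depot), truck_at(t1,depot), truck_at(t2,portA)}

== RESULT ==
["pkg_at(p1,depot)", "truck_at(t1,depot)", "truck_at(t2,portA)"]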